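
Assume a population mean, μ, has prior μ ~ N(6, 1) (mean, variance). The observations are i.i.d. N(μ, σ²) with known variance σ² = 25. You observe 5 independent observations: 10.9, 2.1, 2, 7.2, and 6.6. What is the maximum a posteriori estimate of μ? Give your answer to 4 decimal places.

μ̂_MAP = 5.9600

n = 5; x̄ = (10.9 + 2.1 + 2 + 7.2 + 6.6)/5 = 28.8/5 = 5.76.
For a Normal prior and Normal likelihood with known variance, the posterior is Normal; its mode equals its mean, the precision-weighted average.
Prior precision 1/σ₀² = 1/1 = 1; data precision n/σ² = 5/25 = 0.2.
μ̂ = (1·6 + 0.2·5.76) / (1 + 0.2) = 7.152/1.2 = 5.9600.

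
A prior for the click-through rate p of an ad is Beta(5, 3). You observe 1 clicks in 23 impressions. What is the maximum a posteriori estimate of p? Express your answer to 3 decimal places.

p̂_MAP = 0.172

Prior: Beta(5, 3).
Data: 1 success in 23 trials. The binomial likelihood contributes p(1−p)^22, so the posterior is Beta(5+1, 3+22) = Beta(6, 25).
For Beta(a, b) with a, b > 1 the mode is (a−1)/(a+b−2) = 5/29 ≈ 0.172.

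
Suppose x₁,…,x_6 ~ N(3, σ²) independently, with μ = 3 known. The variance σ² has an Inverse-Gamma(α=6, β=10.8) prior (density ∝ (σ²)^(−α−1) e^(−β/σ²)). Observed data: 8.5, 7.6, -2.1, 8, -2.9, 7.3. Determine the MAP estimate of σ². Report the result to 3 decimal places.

Sum of squared deviations about the known mean: SS = (8.5−3)² + (7.6−3)² + (-2.1−3)² + (8−3)² + (-2.9−3)² + (7.3−3)² = 155.72.
The Normal likelihood contributes (σ²)^(−n/2) exp(−SS/(2σ²)), so the posterior is Inverse-Gamma(α + n/2, β + SS/2) = Inverse-Gamma(9, 88.66).
The mode of Inverse-Gamma(a, b) is b/(a+1) = 88.66/10 ≈ 8.866.

σ̂²_MAP = 8.866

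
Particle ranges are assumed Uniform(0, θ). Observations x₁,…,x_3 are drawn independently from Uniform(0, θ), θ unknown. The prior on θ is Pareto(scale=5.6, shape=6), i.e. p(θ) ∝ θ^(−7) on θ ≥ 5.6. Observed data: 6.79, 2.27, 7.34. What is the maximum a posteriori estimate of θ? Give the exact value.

The Uniform(0, θ) likelihood is θ^(−n) for θ ≥ max(xᵢ), zero otherwise. Here max(xᵢ) = 7.34.
Posterior ∝ θ^(−7) · θ^(−3) = θ^(−10) on θ ≥ max(5.6, 7.34) = 7.34.
This density is strictly decreasing in θ, so the posterior mode lies at the lower boundary of the support.

θ̂_MAP = 7.34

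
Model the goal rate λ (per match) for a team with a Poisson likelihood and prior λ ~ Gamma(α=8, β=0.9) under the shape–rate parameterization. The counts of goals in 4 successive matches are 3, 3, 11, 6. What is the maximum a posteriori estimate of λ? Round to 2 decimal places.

Σxᵢ = 3+3+11+6 = 23, with n = 4.
Posterior ∝ λ^7e^(−0.9λ) · λ^23e^(−4λ) = λ^30e^(−4.9λ), i.e. Gamma(shape=31, rate=4.9).
The mode of a Gamma(a, b) with a ≥ 1 (shape–rate) is (a−1)/b = 30/4.9 ≈ 6.12.

λ̂_MAP = 6.12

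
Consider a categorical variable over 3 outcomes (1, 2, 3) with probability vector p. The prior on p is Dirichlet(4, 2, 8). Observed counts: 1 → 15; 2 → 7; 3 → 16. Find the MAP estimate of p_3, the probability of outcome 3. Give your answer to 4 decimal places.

MAP estimate: 0.4694

The posterior is Dirichlet(αᵢ + nᵢ) = Dirichlet(19, 9, 24).
For a Dirichlet(a₁,…,a_K) with all aᵢ > 1, the mode has j-th component (aⱼ − 1)/(Σaᵢ − K).
Here Σaᵢ = 52 and K = 3, so p_3 = (24 − 1)/(52 − 3) = 23/49 ≈ 0.4694.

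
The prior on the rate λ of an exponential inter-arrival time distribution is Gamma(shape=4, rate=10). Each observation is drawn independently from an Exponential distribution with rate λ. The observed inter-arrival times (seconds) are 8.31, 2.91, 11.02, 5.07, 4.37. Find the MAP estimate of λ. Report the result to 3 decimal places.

λ̂_MAP = 0.192

The Exponential(rate=λ) likelihood is ∝ λ^n e^(−λΣtᵢ). Here n = 5 and Σtᵢ = 8.31 + 2.91 + 11.02 + 5.07 + 4.37 = 31.68.
Posterior ∝ λ^3e^(−10λ) · λ^5e^(−31.68λ) = λ^8e^(−41.68λ), i.e. Gamma(9, 41.68).
Mode = (a−1)/b = 8/41.68 ≈ 0.192.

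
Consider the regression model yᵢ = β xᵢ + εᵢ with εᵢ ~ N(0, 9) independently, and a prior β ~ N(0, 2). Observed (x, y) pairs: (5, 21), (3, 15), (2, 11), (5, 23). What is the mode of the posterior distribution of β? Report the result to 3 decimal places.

β̂_MAP = 4.252

log p(β | y) = −Σ(yᵢ − βxᵢ)²/(2·9) − β²/(2·2) + const.
Setting the derivative to zero: Σxᵢ(yᵢ − βxᵢ)/9 − β/2 = 0, so β = Σxᵢyᵢ / (Σxᵢ² + σ²/τ²).
Σxᵢyᵢ = 5·21 + 3·15 + 2·11 + 5·23 = 287; Σxᵢ² = 63; σ²/τ² = 4.5.
β̂_MAP = 287 / (63 + 4.5) = 287/67.5 ≈ 4.252.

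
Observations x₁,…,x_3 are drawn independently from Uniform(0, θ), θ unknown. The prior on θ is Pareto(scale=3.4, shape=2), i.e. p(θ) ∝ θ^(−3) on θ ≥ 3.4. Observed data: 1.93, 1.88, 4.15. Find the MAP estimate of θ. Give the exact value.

The Uniform(0, θ) likelihood is θ^(−n) for θ ≥ max(xᵢ), zero otherwise. Here max(xᵢ) = 4.15.
Posterior ∝ θ^(−3) · θ^(−3) = θ^(−6) on θ ≥ max(3.4, 4.15) = 4.15.
This density is strictly decreasing in θ, so the posterior mode lies at the lower boundary of the support.

θ̂_MAP = 4.15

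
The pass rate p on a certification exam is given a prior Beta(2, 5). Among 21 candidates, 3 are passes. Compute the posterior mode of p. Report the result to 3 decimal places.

Prior: Beta(2, 5).
Data: 3 successes in 21 trials. The binomial likelihood contributes p^3(1−p)^18, so the posterior is Beta(2+3, 5+18) = Beta(5, 23).
For Beta(a, b) with a, b > 1 the mode is (a−1)/(a+b−2) = 4/26 ≈ 0.154.

p̂_MAP = 0.154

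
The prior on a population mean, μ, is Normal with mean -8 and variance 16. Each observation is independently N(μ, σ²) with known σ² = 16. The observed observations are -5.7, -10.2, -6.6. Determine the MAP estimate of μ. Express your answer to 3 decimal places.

μ̂_MAP = -7.625

n = 3; x̄ = ((-5.7) + (-10.2) + (-6.6))/3 = -22.5/3 = -7.5.
For a Normal prior and Normal likelihood with known variance, the posterior is Normal; its mode equals its mean, the precision-weighted average.
Prior precision 1/σ₀² = 1/16 = 0.0625; data precision n/σ² = 3/16 = 0.1875.
μ̂ = (0.0625·(-8) + 0.1875·(-7.5)) / (0.0625 + 0.1875) = (-1.90625)/0.25 = -7.625.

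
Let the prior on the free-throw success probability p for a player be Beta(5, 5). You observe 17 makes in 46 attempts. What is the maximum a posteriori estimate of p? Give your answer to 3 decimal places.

Prior: Beta(5, 5).
Data: 17 successes in 46 trials. The binomial likelihood contributes p^17(1−p)^29, so the posterior is Beta(5+17, 5+29) = Beta(22, 34).
For Beta(a, b) with a, b > 1 the mode is (a−1)/(a+b−2) = 21/54 ≈ 0.389.

p̂_MAP = 0.389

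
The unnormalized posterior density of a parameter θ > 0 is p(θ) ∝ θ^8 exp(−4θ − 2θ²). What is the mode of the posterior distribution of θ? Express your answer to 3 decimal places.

θ̂_MAP = 1.000

ℓ'(θ) = 8/θ − 4 − 4θ. Setting this to zero and multiplying by θ: 4θ² + 4θ − 8 = 0.
θ = (−4 + √(4² + 4·4·8)) / (2·4) = (−4 + √144) / 8 = (−4 + 12)/8 = 1.
ℓ''(θ) = −8/θ² − 4 < 0, confirming a maximum.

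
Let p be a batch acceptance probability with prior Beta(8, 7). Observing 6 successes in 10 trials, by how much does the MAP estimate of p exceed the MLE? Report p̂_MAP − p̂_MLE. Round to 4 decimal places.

MAP − MLE = -0.0348

Posterior is Beta(14, 11); MAP = (14−1)/(25−2) = 13/23 ≈ 0.56522.
MLE ignores the prior: p̂_MLE = k/n = 6/10 ≈ 0.60000.
Difference = 13/23 − 6/10 = -4/115 ≈ -0.0348.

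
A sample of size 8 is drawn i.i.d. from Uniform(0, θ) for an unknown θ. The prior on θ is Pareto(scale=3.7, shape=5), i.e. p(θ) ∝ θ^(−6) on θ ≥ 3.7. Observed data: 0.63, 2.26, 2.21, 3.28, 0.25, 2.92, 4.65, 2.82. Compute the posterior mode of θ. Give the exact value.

θ̂_MAP = 4.65

The Uniform(0, θ) likelihood is θ^(−n) for θ ≥ max(xᵢ), zero otherwise. Here max(xᵢ) = 4.65.
Posterior ∝ θ^(−6) · θ^(−8) = θ^(−14) on θ ≥ max(3.7, 4.65) = 4.65.
This density is strictly decreasing in θ, so the posterior mode lies at the lower boundary of the support.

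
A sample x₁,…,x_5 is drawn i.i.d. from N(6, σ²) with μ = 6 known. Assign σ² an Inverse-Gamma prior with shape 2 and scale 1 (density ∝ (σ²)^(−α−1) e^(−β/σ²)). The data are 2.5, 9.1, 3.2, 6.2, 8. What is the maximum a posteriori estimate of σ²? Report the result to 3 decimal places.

Sum of squared deviations about the known mean: SS = (2.5−6)² + (9.1−6)² + (3.2−6)² + (6.2−6)² + (8−6)² = 33.74.
The Normal likelihood contributes (σ²)^(−n/2) exp(−SS/(2σ²)), so the posterior is Inverse-Gamma(α + n/2, β + SS/2) = Inverse-Gamma(4.5, 17.87).
The mode of Inverse-Gamma(a, b) is b/(a+1) = 17.87/5.5 ≈ 3.249.

σ̂²_MAP = 3.249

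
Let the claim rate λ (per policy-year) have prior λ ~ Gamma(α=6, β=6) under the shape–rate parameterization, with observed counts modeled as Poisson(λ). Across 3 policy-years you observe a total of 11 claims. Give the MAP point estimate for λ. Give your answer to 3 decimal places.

λ̂_MAP = 1.778

Σxᵢ = 11, n = 3.
Posterior ∝ λ^5e^(−6λ) · λ^11e^(−3λ) = λ^16e^(−9λ), i.e. Gamma(shape=17, rate=9).
The mode of a Gamma(a, b) with a ≥ 1 (shape–rate) is (a−1)/b = 16/9 ≈ 1.778.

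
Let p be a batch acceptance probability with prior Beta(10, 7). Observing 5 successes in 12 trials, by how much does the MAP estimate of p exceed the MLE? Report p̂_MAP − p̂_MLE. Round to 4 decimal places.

MAP − MLE = 0.1019

Posterior is Beta(15, 14); MAP = (15−1)/(29−2) = 14/27 ≈ 0.51852.
MLE ignores the prior: p̂_MLE = k/n = 5/12 ≈ 0.41667.
Difference = 14/27 − 5/12 = 11/108 ≈ 0.1019.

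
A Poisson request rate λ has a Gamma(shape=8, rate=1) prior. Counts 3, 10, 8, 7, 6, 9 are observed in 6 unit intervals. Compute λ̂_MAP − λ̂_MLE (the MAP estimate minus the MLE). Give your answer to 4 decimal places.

MAP − MLE = -0.0238

Σxᵢ = 43. Posterior is Gamma(51, 7); MAP = (51−1)/7 = 50/7 ≈ 7.14286.
MLE = x̄ = 43/6 ≈ 7.16667.
Difference = 50/7 − 43/6 = -1/42 ≈ -0.0238.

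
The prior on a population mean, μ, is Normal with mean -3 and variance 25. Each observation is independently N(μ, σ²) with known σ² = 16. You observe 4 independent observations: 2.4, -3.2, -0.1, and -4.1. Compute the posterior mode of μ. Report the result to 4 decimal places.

μ̂_MAP = -1.4914

n = 4; x̄ = (2.4 + (-3.2) + (-0.1) + (-4.1))/4 = -5/4 = -1.25.
For a Normal prior and Normal likelihood with known variance, the posterior is Normal; its mode equals its mean, the precision-weighted average.
Prior precision 1/σ₀² = 1/25 = 0.04; data precision n/σ² = 4/16 = 0.25.
μ̂ = (0.04·(-3) + 0.25·(-1.25)) / (0.04 + 0.25) = (-0.4325)/0.29 = -173/116 ≈ -1.4914.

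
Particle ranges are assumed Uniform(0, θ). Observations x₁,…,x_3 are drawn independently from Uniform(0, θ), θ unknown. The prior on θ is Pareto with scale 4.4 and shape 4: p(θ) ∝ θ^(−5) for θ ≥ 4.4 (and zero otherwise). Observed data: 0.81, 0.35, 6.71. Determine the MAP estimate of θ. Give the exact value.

θ̂_MAP = 6.71

The Uniform(0, θ) likelihood is θ^(−n) for θ ≥ max(xᵢ), zero otherwise. Here max(xᵢ) = 6.71.
Posterior ∝ θ^(−5) · θ^(−3) = θ^(−8) on θ ≥ max(4.4, 6.71) = 6.71.
This density is strictly decreasing in θ, so the posterior mode lies at the lower boundary of the support.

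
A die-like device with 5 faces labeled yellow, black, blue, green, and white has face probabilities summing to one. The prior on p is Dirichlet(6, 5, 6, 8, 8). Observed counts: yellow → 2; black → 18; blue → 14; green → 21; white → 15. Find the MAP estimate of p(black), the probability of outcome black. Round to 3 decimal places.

The posterior is Dirichlet(αᵢ + nᵢ) = Dirichlet(8, 23, 20, 29, 23).
For a Dirichlet(a₁,…,a_K) with all aᵢ > 1, the mode has j-th component (aⱼ − 1)/(Σaᵢ − K).
Here Σaᵢ = 103 and K = 5, so p(black) = (23 − 1)/(103 − 5) = 22/98 ≈ 0.224.

MAP estimate of p(black) = 0.224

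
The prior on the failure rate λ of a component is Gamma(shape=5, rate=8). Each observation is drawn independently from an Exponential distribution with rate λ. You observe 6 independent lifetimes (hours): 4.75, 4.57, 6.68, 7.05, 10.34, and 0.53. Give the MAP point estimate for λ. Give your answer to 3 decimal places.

The Exponential(rate=λ) likelihood is ∝ λ^n e^(−λΣtᵢ). Here n = 6 and Σtᵢ = 4.75 + 4.57 + 6.68 + 7.05 + 10.34 + 0.53 = 33.92.
Posterior ∝ λ^4e^(−8λ) · λ^6e^(−33.92λ) = λ^10e^(−41.92λ), i.e. Gamma(11, 41.92).
Mode = (a−1)/b = 10/41.92 ≈ 0.239.

λ̂_MAP = 0.239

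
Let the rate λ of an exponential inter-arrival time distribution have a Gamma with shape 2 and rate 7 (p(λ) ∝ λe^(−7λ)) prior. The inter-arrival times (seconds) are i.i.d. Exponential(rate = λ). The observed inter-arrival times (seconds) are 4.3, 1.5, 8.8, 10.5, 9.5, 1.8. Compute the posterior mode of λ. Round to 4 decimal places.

The Exponential(rate=λ) likelihood is ∝ λ^n e^(−λΣtᵢ). Here n = 6 and Σtᵢ = 4.3 + 1.5 + 8.8 + 10.5 + 9.5 + 1.8 = 36.4.
Posterior ∝ λe^(−7λ) · λ^6e^(−36.4λ) = λ^7e^(−43.4λ), i.e. Gamma(8, 43.4).
Mode = (a−1)/b = 7/43.4 ≈ 0.1613.

λ̂_MAP = 0.1613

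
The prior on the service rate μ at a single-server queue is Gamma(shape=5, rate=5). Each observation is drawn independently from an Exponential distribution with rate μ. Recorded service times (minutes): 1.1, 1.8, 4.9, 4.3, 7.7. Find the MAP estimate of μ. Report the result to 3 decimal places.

The Exponential(rate=μ) likelihood is ∝ μ^n e^(−μΣtᵢ). Here n = 5 and Σtᵢ = 1.1 + 1.8 + 4.9 + 4.3 + 7.7 = 19.8.
Posterior ∝ μ^4e^(−5μ) · μ^5e^(−19.8μ) = μ^9e^(−24.8μ), i.e. Gamma(10, 24.8).
Mode = (a−1)/b = 9/24.8 ≈ 0.363.

μ̂_MAP = 0.363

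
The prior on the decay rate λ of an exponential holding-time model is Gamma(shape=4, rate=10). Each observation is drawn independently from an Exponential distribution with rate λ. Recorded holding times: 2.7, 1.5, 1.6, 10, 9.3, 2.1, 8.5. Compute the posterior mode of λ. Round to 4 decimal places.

The Exponential(rate=λ) likelihood is ∝ λ^n e^(−λΣtᵢ). Here n = 7 and Σtᵢ = 2.7 + 1.5 + 1.6 + 10 + 9.3 + 2.1 + 8.5 = 35.7.
Posterior ∝ λ^3e^(−10λ) · λ^7e^(−35.7λ) = λ^10e^(−45.7λ), i.e. Gamma(11, 45.7).
Mode = (a−1)/b = 10/45.7 ≈ 0.2188.

λ̂_MAP = 0.2188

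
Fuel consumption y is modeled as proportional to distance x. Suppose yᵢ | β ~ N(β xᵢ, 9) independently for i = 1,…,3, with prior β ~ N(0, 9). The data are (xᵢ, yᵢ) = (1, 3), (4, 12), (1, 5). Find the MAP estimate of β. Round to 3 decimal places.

log p(β | y) = −Σ(yᵢ − βxᵢ)²/(2·9) − β²/(2·9) + const.
Setting the derivative to zero: Σxᵢ(yᵢ − βxᵢ)/9 − β/9 = 0, so β = Σxᵢyᵢ / (Σxᵢ² + σ²/τ²).
Σxᵢyᵢ = 1·3 + 4·12 + 1·5 = 56; Σxᵢ² = 18; σ²/τ² = 1.
β̂_MAP = 56 / (18 + 1) = 56/19 ≈ 2.947.

β̂_MAP = 2.947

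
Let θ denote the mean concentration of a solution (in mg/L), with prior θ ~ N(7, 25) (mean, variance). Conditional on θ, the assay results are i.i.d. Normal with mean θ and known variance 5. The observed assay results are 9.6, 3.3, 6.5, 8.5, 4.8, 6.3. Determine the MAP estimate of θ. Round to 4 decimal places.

n = 6; x̄ = (9.6 + 3.3 + 6.5 + 8.5 + 4.8 + 6.3)/6 = 39/6 = 6.5.
For a Normal prior and Normal likelihood with known variance, the posterior is Normal; its mode equals its mean, the precision-weighted average.
Prior precision 1/σ₀² = 1/25 = 0.04; data precision n/σ² = 6/5 = 1.2.
θ̂ = (0.04·7 + 1.2·6.5) / (0.04 + 1.2) = 8.08/1.24 = 202/31 ≈ 6.5161.

θ̂_MAP = 6.5161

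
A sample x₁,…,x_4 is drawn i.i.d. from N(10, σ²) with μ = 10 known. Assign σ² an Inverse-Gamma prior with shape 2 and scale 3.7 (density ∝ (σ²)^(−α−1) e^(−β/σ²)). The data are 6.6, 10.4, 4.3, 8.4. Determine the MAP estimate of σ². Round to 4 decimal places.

σ̂²_MAP = 5.4170

Sum of squared deviations about the known mean: SS = (6.6−10)² + (10.4−10)² + (4.3−10)² + (8.4−10)² = 46.77.
The Normal likelihood contributes (σ²)^(−n/2) exp(−SS/(2σ²)), so the posterior is Inverse-Gamma(α + n/2, β + SS/2) = Inverse-Gamma(4, 27.085).
The mode of Inverse-Gamma(a, b) is b/(a+1) = 27.085/5 ≈ 5.4170.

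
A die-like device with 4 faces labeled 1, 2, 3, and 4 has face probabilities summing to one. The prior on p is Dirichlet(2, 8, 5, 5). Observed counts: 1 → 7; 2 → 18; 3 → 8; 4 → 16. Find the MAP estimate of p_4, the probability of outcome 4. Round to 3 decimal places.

The posterior is Dirichlet(αᵢ + nᵢ) = Dirichlet(9, 26, 13, 21).
For a Dirichlet(a₁,…,a_K) with all aᵢ > 1, the mode has j-th component (aⱼ − 1)/(Σaᵢ − K).
Here Σaᵢ = 69 and K = 4, so p_4 = (21 − 1)/(69 − 4) = 20/65 ≈ 0.308.

MAP estimate: 0.308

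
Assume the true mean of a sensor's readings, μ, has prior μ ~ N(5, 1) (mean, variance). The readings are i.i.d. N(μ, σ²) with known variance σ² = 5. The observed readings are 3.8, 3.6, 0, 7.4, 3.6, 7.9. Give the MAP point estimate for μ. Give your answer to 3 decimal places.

μ̂_MAP = 4.664

n = 6; x̄ = (3.8 + 3.6 + 0 + 7.4 + 3.6 + 7.9)/6 = 26.3/6 = 263/60 ≈ 4.3833.
For a Normal prior and Normal likelihood with known variance, the posterior is Normal; its mode equals its mean, the precision-weighted average.
Prior precision 1/σ₀² = 1/1 = 1; data precision n/σ² = 6/5 = 1.2.
μ̂ = (1·5 + 1.2·(263/60)) / (1 + 1.2) = 10.26/2.2 = 513/110 ≈ 4.664.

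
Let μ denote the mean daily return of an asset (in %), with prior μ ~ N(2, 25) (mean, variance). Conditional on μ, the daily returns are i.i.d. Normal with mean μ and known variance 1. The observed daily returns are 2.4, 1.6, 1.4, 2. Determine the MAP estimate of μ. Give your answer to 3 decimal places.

n = 4; x̄ = (2.4 + 1.6 + 1.4 + 2)/4 = 7.4/4 = 1.85.
For a Normal prior and Normal likelihood with known variance, the posterior is Normal; its mode equals its mean, the precision-weighted average.
Prior precision 1/σ₀² = 1/25 = 0.04; data precision n/σ² = 4/1 = 4.
μ̂ = (0.04·2 + 4·1.85) / (0.04 + 4) = 7.48/4.04 = 187/101 ≈ 1.851.

μ̂_MAP = 1.851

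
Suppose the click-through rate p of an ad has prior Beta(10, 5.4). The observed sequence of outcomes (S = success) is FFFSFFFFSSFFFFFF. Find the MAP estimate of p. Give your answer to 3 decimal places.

p̂_MAP = 0.408

Prior: Beta(10, 5.4).
Data: 3 successes in 16 trials (from the sequence). The binomial likelihood contributes p^3(1−p)^13, so the posterior is Beta(10+3, 5.4+13) = Beta(13, 18.4).
For Beta(a, b) with a, b > 1 the mode is (a−1)/(a+b−2) = 12/29.4 ≈ 0.408.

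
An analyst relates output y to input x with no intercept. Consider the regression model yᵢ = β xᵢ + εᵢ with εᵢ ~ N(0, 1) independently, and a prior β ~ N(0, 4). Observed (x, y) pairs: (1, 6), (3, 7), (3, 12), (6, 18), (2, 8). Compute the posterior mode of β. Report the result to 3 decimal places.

log p(β | y) = −Σ(yᵢ − βxᵢ)²/(2·1) − β²/(2·4) + const.
Setting the derivative to zero: Σxᵢ(yᵢ − βxᵢ)/1 − β/4 = 0, so β = Σxᵢyᵢ / (Σxᵢ² + σ²/τ²).
Σxᵢyᵢ = 1·6 + 3·7 + 3·12 + 6·18 + 2·8 = 187; Σxᵢ² = 59; σ²/τ² = 0.25.
β̂_MAP = 187 / (59 + 0.25) = 187/59.25 ≈ 3.156.

β̂_MAP = 3.156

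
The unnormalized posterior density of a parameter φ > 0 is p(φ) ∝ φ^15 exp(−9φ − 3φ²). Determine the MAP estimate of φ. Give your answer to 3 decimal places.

ℓ'(φ) = 15/φ − 9 − 6φ. Setting this to zero and multiplying by φ: 6φ² + 9φ − 15 = 0.
φ = (−9 + √(9² + 4·6·15)) / (2·6) = (−9 + √441) / 12 = (−9 + 21)/12 = 1.
ℓ''(φ) = −15/φ² − 6 < 0, confirming a maximum.

φ̂_MAP = 1.000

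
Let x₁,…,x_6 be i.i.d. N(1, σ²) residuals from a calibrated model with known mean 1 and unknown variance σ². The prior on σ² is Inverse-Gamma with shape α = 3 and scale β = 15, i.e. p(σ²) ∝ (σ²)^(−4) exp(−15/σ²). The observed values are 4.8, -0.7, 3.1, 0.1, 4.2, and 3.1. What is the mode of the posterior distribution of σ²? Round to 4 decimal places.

σ̂²_MAP = 4.8000

Sum of squared deviations about the known mean: SS = (4.8−1)² + (-0.7−1)² + (3.1−1)² + (0.1−1)² + (4.2−1)² + (3.1−1)² = 37.2.
The Normal likelihood contributes (σ²)^(−n/2) exp(−SS/(2σ²)), so the posterior is Inverse-Gamma(α + n/2, β + SS/2) = Inverse-Gamma(6, 33.6).
The mode of Inverse-Gamma(a, b) is b/(a+1) = 33.6/7 ≈ 4.8000.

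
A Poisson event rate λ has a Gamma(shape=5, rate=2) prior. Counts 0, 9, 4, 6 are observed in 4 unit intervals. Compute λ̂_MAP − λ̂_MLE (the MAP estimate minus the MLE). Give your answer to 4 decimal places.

MAP − MLE = -0.9167

Σxᵢ = 19. Posterior is Gamma(24, 6); MAP = (24−1)/6 = 23/6 ≈ 3.83333.
MLE = x̄ = 19/4 ≈ 4.75000.
Difference = 23/6 − 19/4 = -11/12 ≈ -0.9167.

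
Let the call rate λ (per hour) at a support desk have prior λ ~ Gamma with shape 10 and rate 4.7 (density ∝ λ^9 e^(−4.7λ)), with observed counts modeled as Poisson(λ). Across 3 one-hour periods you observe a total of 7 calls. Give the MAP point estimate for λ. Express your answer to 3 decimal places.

λ̂_MAP = 2.078

Σxᵢ = 7, n = 3.
Posterior ∝ λ^9e^(−4.7λ) · λ^7e^(−3λ) = λ^16e^(−7.7λ), i.e. Gamma(shape=17, rate=7.7).
The mode of a Gamma(a, b) with a ≥ 1 (shape–rate) is (a−1)/b = 16/7.7 ≈ 2.078.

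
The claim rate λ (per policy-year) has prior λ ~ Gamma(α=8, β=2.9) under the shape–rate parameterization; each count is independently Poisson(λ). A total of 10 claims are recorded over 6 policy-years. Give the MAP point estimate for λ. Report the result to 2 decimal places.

Σxᵢ = 10, n = 6.
Posterior ∝ λ^7e^(−2.9λ) · λ^10e^(−6λ) = λ^17e^(−8.9λ), i.e. Gamma(shape=18, rate=8.9).
The mode of a Gamma(a, b) with a ≥ 1 (shape–rate) is (a−1)/b = 17/8.9 ≈ 1.91.

λ̂_MAP = 1.91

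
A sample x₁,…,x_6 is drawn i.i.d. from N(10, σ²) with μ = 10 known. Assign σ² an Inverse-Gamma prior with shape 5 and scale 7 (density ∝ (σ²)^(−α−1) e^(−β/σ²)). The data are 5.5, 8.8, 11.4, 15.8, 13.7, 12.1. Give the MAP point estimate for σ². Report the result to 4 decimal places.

σ̂²_MAP = 4.9661

Sum of squared deviations about the known mean: SS = (5.5−10)² + (8.8−10)² + (11.4−10)² + (15.8−10)² + (13.7−10)² + (12.1−10)² = 75.39.
The Normal likelihood contributes (σ²)^(−n/2) exp(−SS/(2σ²)), so the posterior is Inverse-Gamma(α + n/2, β + SS/2) = Inverse-Gamma(8, 44.695).
The mode of Inverse-Gamma(a, b) is b/(a+1) = 44.695/9 ≈ 4.9661.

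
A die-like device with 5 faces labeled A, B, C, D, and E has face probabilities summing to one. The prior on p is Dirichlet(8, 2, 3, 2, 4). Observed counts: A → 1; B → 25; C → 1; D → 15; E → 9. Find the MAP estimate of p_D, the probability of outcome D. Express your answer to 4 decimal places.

MAP estimate of p_D = 0.2462

The posterior is Dirichlet(αᵢ + nᵢ) = Dirichlet(9, 27, 4, 17, 13).
For a Dirichlet(a₁,…,a_K) with all aᵢ > 1, the mode has j-th component (aⱼ − 1)/(Σaᵢ − K).
Here Σaᵢ = 70 and K = 5, so p_D = (17 − 1)/(70 − 5) = 16/65 ≈ 0.2462.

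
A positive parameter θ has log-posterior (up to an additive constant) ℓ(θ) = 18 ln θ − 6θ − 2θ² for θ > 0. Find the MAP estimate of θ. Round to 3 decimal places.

θ̂_MAP = 1.500

ℓ'(θ) = 18/θ − 6 − 4θ. Setting this to zero and multiplying by θ: 4θ² + 6θ − 18 = 0.
θ = (−6 + √(6² + 4·4·18)) / (2·4) = (−6 + √324) / 8 = (−6 + 18)/8 = 3/2.
ℓ''(θ) = −18/θ² − 4 < 0, confirming a maximum.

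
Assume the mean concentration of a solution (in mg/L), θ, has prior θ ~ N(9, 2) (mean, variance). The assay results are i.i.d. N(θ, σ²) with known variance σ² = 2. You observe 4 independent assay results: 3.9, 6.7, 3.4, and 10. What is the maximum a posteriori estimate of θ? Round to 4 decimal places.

θ̂_MAP = 6.6000

n = 4; x̄ = (3.9 + 6.7 + 3.4 + 10)/4 = 24/4 = 6.
For a Normal prior and Normal likelihood with known variance, the posterior is Normal; its mode equals its mean, the precision-weighted average.
Prior precision 1/σ₀² = 1/2 = 0.5; data precision n/σ² = 4/2 = 2.
θ̂ = (0.5·9 + 2·6) / (0.5 + 2) = 16.5/2.5 = 6.6000.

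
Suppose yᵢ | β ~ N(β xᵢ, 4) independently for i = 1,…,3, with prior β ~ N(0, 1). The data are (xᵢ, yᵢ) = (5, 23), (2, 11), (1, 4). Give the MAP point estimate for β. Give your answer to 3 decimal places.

log p(β | y) = −Σ(yᵢ − βxᵢ)²/(2·4) − β²/(2·1) + const.
Setting the derivative to zero: Σxᵢ(yᵢ − βxᵢ)/4 − β/1 = 0, so β = Σxᵢyᵢ / (Σxᵢ² + σ²/τ²).
Σxᵢyᵢ = 5·23 + 2·11 + 1·4 = 141; Σxᵢ² = 30; σ²/τ² = 4.
β̂_MAP = 141 / (30 + 4) = 141/34 ≈ 4.147.

β̂_MAP = 4.147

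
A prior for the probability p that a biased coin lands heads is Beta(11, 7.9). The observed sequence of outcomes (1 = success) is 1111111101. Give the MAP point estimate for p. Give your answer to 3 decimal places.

p̂_MAP = 0.706

Prior: Beta(11, 7.9).
Data: 9 successes in 10 trials (from the sequence). The binomial likelihood contributes p^9(1−p)^1, so the posterior is Beta(11+9, 7.9+1) = Beta(20, 8.9).
For Beta(a, b) with a, b > 1 the mode is (a−1)/(a+b−2) = 19/26.9 ≈ 0.706.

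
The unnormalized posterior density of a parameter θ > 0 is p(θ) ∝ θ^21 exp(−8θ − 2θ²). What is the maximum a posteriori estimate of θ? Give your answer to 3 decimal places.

ℓ'(θ) = 21/θ − 8 − 4θ. Setting this to zero and multiplying by θ: 4θ² + 8θ − 21 = 0.
θ = (−8 + √(8² + 4·4·21)) / (2·4) = (−8 + √400) / 8 = (−8 + 20)/8 = 3/2.
ℓ''(θ) = −21/θ² − 4 < 0, confirming a maximum.

θ̂_MAP = 1.500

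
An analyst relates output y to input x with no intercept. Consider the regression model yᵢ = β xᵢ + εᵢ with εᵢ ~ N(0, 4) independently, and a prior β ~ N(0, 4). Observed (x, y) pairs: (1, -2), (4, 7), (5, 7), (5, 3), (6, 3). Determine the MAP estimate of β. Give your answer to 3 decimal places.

β̂_MAP = 0.904

log p(β | y) = −Σ(yᵢ − βxᵢ)²/(2·4) − β²/(2·4) + const.
Setting the derivative to zero: Σxᵢ(yᵢ − βxᵢ)/4 − β/4 = 0, so β = Σxᵢyᵢ / (Σxᵢ² + σ²/τ²).
Σxᵢyᵢ = 1·(-2) + 4·7 + 5·7 + 5·3 + 6·3 = 94; Σxᵢ² = 103; σ²/τ² = 1.
β̂_MAP = 94 / (103 + 1) = 94/104 ≈ 0.904.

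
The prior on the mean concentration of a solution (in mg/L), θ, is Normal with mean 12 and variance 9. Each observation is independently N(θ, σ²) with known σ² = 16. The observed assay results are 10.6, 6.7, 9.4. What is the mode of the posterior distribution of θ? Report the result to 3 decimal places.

n = 3; x̄ = (10.6 + 6.7 + 9.4)/3 = 26.7/3 = 8.9.
For a Normal prior and Normal likelihood with known variance, the posterior is Normal; its mode equals its mean, the precision-weighted average.
Prior precision 1/σ₀² = 1/9; data precision n/σ² = 3/16 = 0.1875.
θ̂ = ((1/9)·12 + 0.1875·8.9) / (1/9 + 0.1875) = (1441/480)/(43/144) = 4323/430 ≈ 10.053.

θ̂_MAP = 10.053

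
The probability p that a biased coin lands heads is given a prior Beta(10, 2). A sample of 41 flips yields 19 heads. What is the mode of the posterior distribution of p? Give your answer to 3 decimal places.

Prior: Beta(10, 2).
Data: 19 successes in 41 trials. The binomial likelihood contributes p^19(1−p)^22, so the posterior is Beta(10+19, 2+22) = Beta(29, 24).
For Beta(a, b) with a, b > 1 the mode is (a−1)/(a+b−2) = 28/51 ≈ 0.549.

p̂_MAP = 0.549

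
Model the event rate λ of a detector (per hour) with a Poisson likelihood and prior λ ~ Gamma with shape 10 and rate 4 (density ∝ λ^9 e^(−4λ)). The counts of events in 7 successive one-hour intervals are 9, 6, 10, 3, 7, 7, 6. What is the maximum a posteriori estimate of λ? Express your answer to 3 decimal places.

λ̂_MAP = 5.182

Σxᵢ = 9+6+10+3+7+7+6 = 48, with n = 7.
Posterior ∝ λ^9e^(−4λ) · λ^48e^(−7λ) = λ^57e^(−11λ), i.e. Gamma(shape=58, rate=11).
The mode of a Gamma(a, b) with a ≥ 1 (shape–rate) is (a−1)/b = 57/11 ≈ 5.182.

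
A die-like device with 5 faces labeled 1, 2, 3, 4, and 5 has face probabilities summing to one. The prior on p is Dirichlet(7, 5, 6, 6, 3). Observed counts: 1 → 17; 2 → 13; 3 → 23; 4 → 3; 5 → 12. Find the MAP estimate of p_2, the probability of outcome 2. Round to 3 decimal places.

The posterior is Dirichlet(αᵢ + nᵢ) = Dirichlet(24, 18, 29, 9, 15).
For a Dirichlet(a₁,…,a_K) with all aᵢ > 1, the mode has j-th component (aⱼ − 1)/(Σaᵢ − K).
Here Σaᵢ = 95 and K = 5, so p_2 = (18 − 1)/(95 − 5) = 17/90 ≈ 0.189.

MAP estimate: 0.189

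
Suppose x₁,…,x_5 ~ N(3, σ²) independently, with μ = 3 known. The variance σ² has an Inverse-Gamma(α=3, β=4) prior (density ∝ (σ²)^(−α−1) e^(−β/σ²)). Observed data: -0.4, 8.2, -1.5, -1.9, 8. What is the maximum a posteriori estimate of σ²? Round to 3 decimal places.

Sum of squared deviations about the known mean: SS = (-0.4−3)² + (8.2−3)² + (-1.5−3)² + (-1.9−3)² + (8−3)² = 107.86.
The Normal likelihood contributes (σ²)^(−n/2) exp(−SS/(2σ²)), so the posterior is Inverse-Gamma(α + n/2, β + SS/2) = Inverse-Gamma(5.5, 57.93).
The mode of Inverse-Gamma(a, b) is b/(a+1) = 57.93/6.5 ≈ 8.912.

σ̂²_MAP = 8.912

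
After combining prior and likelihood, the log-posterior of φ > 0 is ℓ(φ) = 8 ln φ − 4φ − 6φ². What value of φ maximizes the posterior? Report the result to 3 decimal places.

ℓ'(φ) = 8/φ − 4 − 12φ. Setting this to zero and multiplying by φ: 12φ² + 4φ − 8 = 0.
φ = (−4 + √(4² + 4·12·8)) / (2·12) = (−4 + √400) / 24 = (−4 + 20)/24 = 2/3.
ℓ''(φ) = −8/φ² − 12 < 0, confirming a maximum.

φ̂_MAP = 0.667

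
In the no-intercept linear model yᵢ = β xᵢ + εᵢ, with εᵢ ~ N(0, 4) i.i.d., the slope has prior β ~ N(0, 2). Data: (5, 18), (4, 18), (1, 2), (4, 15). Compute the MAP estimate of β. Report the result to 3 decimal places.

β̂_MAP = 3.733

log p(β | y) = −Σ(yᵢ − βxᵢ)²/(2·4) − β²/(2·2) + const.
Setting the derivative to zero: Σxᵢ(yᵢ − βxᵢ)/4 − β/2 = 0, so β = Σxᵢyᵢ / (Σxᵢ² + σ²/τ²).
Σxᵢyᵢ = 5·18 + 4·18 + 1·2 + 4·15 = 224; Σxᵢ² = 58; σ²/τ² = 2.
β̂_MAP = 224 / (58 + 2) = 224/60 ≈ 3.733.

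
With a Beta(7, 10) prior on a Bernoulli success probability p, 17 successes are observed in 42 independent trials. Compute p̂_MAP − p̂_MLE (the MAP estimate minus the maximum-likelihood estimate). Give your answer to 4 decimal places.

Posterior is Beta(24, 35); MAP = (24−1)/(59−2) = 23/57 ≈ 0.40351.
MLE ignores the prior: p̂_MLE = k/n = 17/42 ≈ 0.40476.
Difference = 23/57 − 17/42 = -1/798 ≈ -0.0013.

MAP − MLE = -0.0013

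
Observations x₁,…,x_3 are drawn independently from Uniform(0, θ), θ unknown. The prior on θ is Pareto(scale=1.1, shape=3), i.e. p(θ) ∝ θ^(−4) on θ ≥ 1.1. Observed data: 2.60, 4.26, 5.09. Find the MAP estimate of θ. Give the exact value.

θ̂_MAP = 5.09

The Uniform(0, θ) likelihood is θ^(−n) for θ ≥ max(xᵢ), zero otherwise. Here max(xᵢ) = 5.09.
Posterior ∝ θ^(−4) · θ^(−3) = θ^(−7) on θ ≥ max(1.1, 5.09) = 5.09.
This density is strictly decreasing in θ, so the posterior mode lies at the lower boundary of the support.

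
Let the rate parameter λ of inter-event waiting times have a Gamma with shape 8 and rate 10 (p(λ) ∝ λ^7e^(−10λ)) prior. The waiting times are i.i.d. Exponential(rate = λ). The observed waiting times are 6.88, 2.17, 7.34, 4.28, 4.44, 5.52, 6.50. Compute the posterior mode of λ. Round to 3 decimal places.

The Exponential(rate=λ) likelihood is ∝ λ^n e^(−λΣtᵢ). Here n = 7 and Σtᵢ = 6.88 + 2.17 + 7.34 + 4.28 + 4.44 + 5.52 + 6.50 = 37.13.
Posterior ∝ λ^7e^(−10λ) · λ^7e^(−37.13λ) = λ^14e^(−47.13λ), i.e. Gamma(15, 47.13).
Mode = (a−1)/b = 14/47.13 ≈ 0.297.

λ̂_MAP = 0.297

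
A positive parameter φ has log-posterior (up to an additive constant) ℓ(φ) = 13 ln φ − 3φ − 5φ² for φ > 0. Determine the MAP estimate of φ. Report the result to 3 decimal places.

ℓ'(φ) = 13/φ − 3 − 10φ. Setting this to zero and multiplying by φ: 10φ² + 3φ − 13 = 0.
φ = (−3 + √(3² + 4·10·13)) / (2·10) = (−3 + √529) / 20 = (−3 + 23)/20 = 1.
ℓ''(φ) = −13/φ² − 10 < 0, confirming a maximum.

φ̂_MAP = 1.000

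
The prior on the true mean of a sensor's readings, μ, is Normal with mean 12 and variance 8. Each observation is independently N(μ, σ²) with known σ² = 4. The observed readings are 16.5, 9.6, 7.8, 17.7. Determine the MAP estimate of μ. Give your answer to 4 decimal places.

μ̂_MAP = 12.8000

n = 4; x̄ = (16.5 + 9.6 + 7.8 + 17.7)/4 = 51.6/4 = 12.9.
For a Normal prior and Normal likelihood with known variance, the posterior is Normal; its mode equals its mean, the precision-weighted average.
Prior precision 1/σ₀² = 1/8 = 0.125; data precision n/σ² = 4/4 = 1.
μ̂ = (0.125·12 + 1·12.9) / (0.125 + 1) = 14.4/1.125 = 12.8000.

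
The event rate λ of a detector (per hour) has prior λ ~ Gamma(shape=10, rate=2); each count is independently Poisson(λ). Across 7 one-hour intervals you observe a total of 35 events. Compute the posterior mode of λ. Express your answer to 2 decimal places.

λ̂_MAP = 4.89

Σxᵢ = 35, n = 7.
Posterior ∝ λ^9e^(−2λ) · λ^35e^(−7λ) = λ^44e^(−9λ), i.e. Gamma(shape=45, rate=9).
The mode of a Gamma(a, b) with a ≥ 1 (shape–rate) is (a−1)/b = 44/9 ≈ 4.89.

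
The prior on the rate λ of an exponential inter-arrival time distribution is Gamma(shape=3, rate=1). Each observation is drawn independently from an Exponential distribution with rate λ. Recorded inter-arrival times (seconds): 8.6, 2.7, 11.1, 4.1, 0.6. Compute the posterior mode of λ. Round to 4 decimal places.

The Exponential(rate=λ) likelihood is ∝ λ^n e^(−λΣtᵢ). Here n = 5 and Σtᵢ = 8.6 + 2.7 + 11.1 + 4.1 + 0.6 = 27.1.
Posterior ∝ λ^2e^(−1λ) · λ^5e^(−27.1λ) = λ^7e^(−28.1λ), i.e. Gamma(8, 28.1).
Mode = (a−1)/b = 7/28.1 ≈ 0.2491.

λ̂_MAP = 0.2491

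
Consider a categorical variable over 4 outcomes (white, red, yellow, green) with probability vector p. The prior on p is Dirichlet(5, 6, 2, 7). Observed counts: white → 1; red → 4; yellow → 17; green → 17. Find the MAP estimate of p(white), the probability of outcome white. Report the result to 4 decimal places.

MAP estimate of p(white) = 0.0909

The posterior is Dirichlet(αᵢ + nᵢ) = Dirichlet(6, 10, 19, 24).
For a Dirichlet(a₁,…,a_K) with all aᵢ > 1, the mode has j-th component (aⱼ − 1)/(Σaᵢ − K).
Here Σaᵢ = 59 and K = 4, so p(white) = (6 − 1)/(59 − 4) = 5/55 ≈ 0.0909.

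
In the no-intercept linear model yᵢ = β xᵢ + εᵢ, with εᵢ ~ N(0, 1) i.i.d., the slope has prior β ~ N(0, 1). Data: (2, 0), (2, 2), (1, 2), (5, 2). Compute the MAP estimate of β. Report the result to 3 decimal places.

log p(β | y) = −Σ(yᵢ − βxᵢ)²/(2·1) − β²/(2·1) + const.
Setting the derivative to zero: Σxᵢ(yᵢ − βxᵢ)/1 − β/1 = 0, so β = Σxᵢyᵢ / (Σxᵢ² + σ²/τ²).
Σxᵢyᵢ = 2·0 + 2·2 + 1·2 + 5·2 = 16; Σxᵢ² = 34; σ²/τ² = 1.
β̂_MAP = 16 / (34 + 1) = 16/35 ≈ 0.457.

β̂_MAP = 0.457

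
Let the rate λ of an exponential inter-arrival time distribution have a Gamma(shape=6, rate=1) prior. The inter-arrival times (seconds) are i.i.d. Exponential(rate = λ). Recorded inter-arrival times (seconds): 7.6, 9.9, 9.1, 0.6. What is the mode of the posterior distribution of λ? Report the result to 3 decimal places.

The Exponential(rate=λ) likelihood is ∝ λ^n e^(−λΣtᵢ). Here n = 4 and Σtᵢ = 7.6 + 9.9 + 9.1 + 0.6 = 27.2.
Posterior ∝ λ^5e^(−1λ) · λ^4e^(−27.2λ) = λ^9e^(−28.2λ), i.e. Gamma(10, 28.2).
Mode = (a−1)/b = 9/28.2 ≈ 0.319.

λ̂_MAP = 0.319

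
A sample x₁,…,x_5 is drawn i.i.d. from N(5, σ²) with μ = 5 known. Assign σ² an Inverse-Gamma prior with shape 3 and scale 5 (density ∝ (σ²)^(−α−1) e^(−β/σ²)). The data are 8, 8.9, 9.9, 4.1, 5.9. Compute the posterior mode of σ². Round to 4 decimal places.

σ̂²_MAP = 4.6031

Sum of squared deviations about the known mean: SS = (8−5)² + (8.9−5)² + (9.9−5)² + (4.1−5)² + (5.9−5)² = 49.84.
The Normal likelihood contributes (σ²)^(−n/2) exp(−SS/(2σ²)), so the posterior is Inverse-Gamma(α + n/2, β + SS/2) = Inverse-Gamma(5.5, 29.92).
The mode of Inverse-Gamma(a, b) is b/(a+1) = 29.92/6.5 ≈ 4.6031.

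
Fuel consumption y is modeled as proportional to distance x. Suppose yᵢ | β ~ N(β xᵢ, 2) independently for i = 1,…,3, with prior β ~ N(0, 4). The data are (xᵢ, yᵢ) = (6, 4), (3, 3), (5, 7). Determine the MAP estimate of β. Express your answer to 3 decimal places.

log p(β | y) = −Σ(yᵢ − βxᵢ)²/(2·2) − β²/(2·4) + const.
Setting the derivative to zero: Σxᵢ(yᵢ − βxᵢ)/2 − β/4 = 0, so β = Σxᵢyᵢ / (Σxᵢ² + σ²/τ²).
Σxᵢyᵢ = 6·4 + 3·3 + 5·7 = 68; Σxᵢ² = 70; σ²/τ² = 0.5.
β̂_MAP = 68 / (70 + 0.5) = 68/70.5 ≈ 0.965.

β̂_MAP = 0.965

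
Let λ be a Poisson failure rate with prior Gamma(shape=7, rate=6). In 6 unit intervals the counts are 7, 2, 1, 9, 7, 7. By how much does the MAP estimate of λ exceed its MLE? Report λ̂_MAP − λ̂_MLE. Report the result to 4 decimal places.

MAP − MLE = -2.2500

Σxᵢ = 33. Posterior is Gamma(40, 12); MAP = (40−1)/12 = 39/12 ≈ 3.25000.
MLE = x̄ = 33/6 ≈ 5.50000.
Difference = 39/12 − 33/6 = -9/4 ≈ -2.2500.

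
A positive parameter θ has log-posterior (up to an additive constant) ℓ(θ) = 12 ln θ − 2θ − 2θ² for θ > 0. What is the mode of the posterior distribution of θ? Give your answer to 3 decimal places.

ℓ'(θ) = 12/θ − 2 − 4θ. Setting this to zero and multiplying by θ: 4θ² + 2θ − 12 = 0.
θ = (−2 + √(2² + 4·4·12)) / (2·4) = (−2 + √196) / 8 = (−2 + 14)/8 = 3/2.
ℓ''(θ) = −12/θ² − 4 < 0, confirming a maximum.

θ̂_MAP = 1.500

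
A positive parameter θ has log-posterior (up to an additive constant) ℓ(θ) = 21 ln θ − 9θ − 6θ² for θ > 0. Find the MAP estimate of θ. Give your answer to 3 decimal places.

ℓ'(θ) = 21/θ − 9 − 12θ. Setting this to zero and multiplying by θ: 12θ² + 9θ − 21 = 0.
θ = (−9 + √(9² + 4·12·21)) / (2·12) = (−9 + √1089) / 24 = (−9 + 33)/24 = 1.
ℓ''(θ) = −21/θ² − 12 < 0, confirming a maximum.

θ̂_MAP = 1.000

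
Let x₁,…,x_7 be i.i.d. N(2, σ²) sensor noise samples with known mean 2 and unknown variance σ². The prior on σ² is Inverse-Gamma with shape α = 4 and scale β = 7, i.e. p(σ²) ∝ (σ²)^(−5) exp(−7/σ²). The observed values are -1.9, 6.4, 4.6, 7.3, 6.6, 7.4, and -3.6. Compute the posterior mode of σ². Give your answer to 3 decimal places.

σ̂²_MAP = 9.712

Sum of squared deviations about the known mean: SS = (-1.9−2)² + (6.4−2)² + (4.6−2)² + (7.3−2)² + (6.6−2)² + (7.4−2)² + (-3.6−2)² = 151.1.
The Normal likelihood contributes (σ²)^(−n/2) exp(−SS/(2σ²)), so the posterior is Inverse-Gamma(α + n/2, β + SS/2) = Inverse-Gamma(7.5, 82.55).
The mode of Inverse-Gamma(a, b) is b/(a+1) = 82.55/8.5 ≈ 9.712.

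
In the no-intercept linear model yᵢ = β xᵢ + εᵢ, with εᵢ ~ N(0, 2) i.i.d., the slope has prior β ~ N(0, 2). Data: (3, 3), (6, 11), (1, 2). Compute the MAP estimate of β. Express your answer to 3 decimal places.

β̂_MAP = 1.638

log p(β | y) = −Σ(yᵢ − βxᵢ)²/(2·2) − β²/(2·2) + const.
Setting the derivative to zero: Σxᵢ(yᵢ − βxᵢ)/2 − β/2 = 0, so β = Σxᵢyᵢ / (Σxᵢ² + σ²/τ²).
Σxᵢyᵢ = 3·3 + 6·11 + 1·2 = 77; Σxᵢ² = 46; σ²/τ² = 1.
β̂_MAP = 77 / (46 + 1) = 77/47 ≈ 1.638.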